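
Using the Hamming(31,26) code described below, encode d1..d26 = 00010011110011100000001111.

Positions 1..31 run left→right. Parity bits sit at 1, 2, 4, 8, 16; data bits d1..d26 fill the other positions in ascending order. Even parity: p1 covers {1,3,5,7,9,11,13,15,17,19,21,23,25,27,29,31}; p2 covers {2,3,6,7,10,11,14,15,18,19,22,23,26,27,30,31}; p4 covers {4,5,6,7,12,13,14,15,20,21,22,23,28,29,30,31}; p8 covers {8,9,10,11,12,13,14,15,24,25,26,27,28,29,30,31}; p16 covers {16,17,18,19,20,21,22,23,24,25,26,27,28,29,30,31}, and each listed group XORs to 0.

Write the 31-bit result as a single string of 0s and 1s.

Place data at non-parity positions: p1 p2 0 p4 0 0 1 p8 0 0 1 1 1 1 0 p16 0 1 1 1 0 0 0 0 0 0 0 1 1 1 1
p1 (pos 1,3,5,7,9,11,13,15,17,19,21,23,25,27,29,31): XOR of data positions = 0⊕0⊕1⊕0⊕1⊕1⊕0⊕0⊕1⊕0⊕0⊕0⊕0⊕1⊕1 = 0
p2 (pos 2,3,6,7,10,11,14,15,18,19,22,23,26,27,30,31): XOR of data positions = 0⊕0⊕1⊕0⊕1⊕1⊕0⊕1⊕1⊕0⊕0⊕0⊕0⊕1⊕1 = 1
p4 (pos 4,5,6,7,12,13,14,15,20,21,22,23,28,29,30,31): XOR of data positions = 0⊕0⊕1⊕1⊕1⊕1⊕0⊕1⊕0⊕0⊕0⊕1⊕1⊕1⊕1 = 1
p8 (pos 8,9,10,11,12,13,14,15,24,25,26,27,28,29,30,31): XOR of data positions = 0⊕0⊕1⊕1⊕1⊕1⊕0⊕0⊕0⊕0⊕0⊕1⊕1⊕1⊕1 = 0
p16 (pos 16,17,18,19,20,21,22,23,24,25,26,27,28,29,30,31): XOR of data positions = 0⊕1⊕1⊕1⊕0⊕0⊕0⊕0⊕0⊕0⊕0⊕1⊕1⊕1⊕1 = 1
Codeword: 0101001000111101011100000001111

0101001000111101011100000001111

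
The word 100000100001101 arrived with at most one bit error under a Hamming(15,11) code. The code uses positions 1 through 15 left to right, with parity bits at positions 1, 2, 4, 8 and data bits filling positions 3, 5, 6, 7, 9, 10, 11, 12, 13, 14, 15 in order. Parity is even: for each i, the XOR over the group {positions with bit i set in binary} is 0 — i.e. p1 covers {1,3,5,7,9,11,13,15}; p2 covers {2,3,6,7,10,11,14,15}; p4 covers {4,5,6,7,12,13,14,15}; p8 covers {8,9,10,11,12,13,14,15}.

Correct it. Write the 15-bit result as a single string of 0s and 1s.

100000110001101

s1 (pos 1,3,5,7,9,11,13,15): 1⊕0⊕0⊕1⊕0⊕0⊕1⊕1 = 0
s2 (pos 2,3,6,7,10,11,14,15): 0⊕0⊕0⊕1⊕0⊕0⊕0⊕1 = 0
s4 (pos 4,5,6,7,12,13,14,15): 0⊕0⊕0⊕1⊕1⊕1⊕0⊕1 = 0
s8 (pos 8,9,10,11,12,13,14,15): 0⊕0⊕0⊕0⊕1⊕1⊕0⊕1 = 1
Syndrome s8…s1 = 1000 → error at position 8.
Flip position 8: 100000100001101 → 100000110001101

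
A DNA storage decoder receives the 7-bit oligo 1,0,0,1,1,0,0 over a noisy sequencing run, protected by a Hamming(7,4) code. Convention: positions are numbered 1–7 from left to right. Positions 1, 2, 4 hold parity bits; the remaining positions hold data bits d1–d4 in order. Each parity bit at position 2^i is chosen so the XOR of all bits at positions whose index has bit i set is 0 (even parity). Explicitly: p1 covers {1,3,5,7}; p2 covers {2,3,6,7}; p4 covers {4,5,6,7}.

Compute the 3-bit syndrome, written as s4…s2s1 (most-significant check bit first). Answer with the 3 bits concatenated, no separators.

000

s1 (pos 1,3,5,7): 1⊕0⊕1⊕0 = 0
s2 (pos 2,3,6,7): 0⊕0⊕0⊕0 = 0
s4 (pos 4,5,6,7): 1⊕1⊕0⊕0 = 0
Syndrome s4…s1 = 000 → no error.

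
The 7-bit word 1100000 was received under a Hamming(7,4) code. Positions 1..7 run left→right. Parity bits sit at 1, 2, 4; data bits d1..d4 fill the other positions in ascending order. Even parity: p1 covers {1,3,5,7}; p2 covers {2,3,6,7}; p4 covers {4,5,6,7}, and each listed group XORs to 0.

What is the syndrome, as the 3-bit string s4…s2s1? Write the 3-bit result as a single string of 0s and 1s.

011

s1 (pos 1,3,5,7): 1⊕0⊕0⊕0 = 1
s2 (pos 2,3,6,7): 1⊕0⊕0⊕0 = 1
s4 (pos 4,5,6,7): 0⊕0⊕0⊕0 = 0
Syndrome s4…s1 = 011 → error at position 3.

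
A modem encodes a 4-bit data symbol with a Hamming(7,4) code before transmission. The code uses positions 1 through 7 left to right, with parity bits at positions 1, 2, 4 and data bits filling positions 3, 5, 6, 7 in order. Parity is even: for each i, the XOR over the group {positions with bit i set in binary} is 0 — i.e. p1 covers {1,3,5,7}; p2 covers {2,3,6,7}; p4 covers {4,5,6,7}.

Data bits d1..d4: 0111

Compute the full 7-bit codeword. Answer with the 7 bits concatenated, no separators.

0001111

Place data at non-parity positions: p1 p2 0 p4 1 1 1
p1 (pos 1,3,5,7): XOR of data positions = 0⊕1⊕1 = 0
p2 (pos 2,3,6,7): XOR of data positions = 0⊕1⊕1 = 0
p4 (pos 4,5,6,7): XOR of data positions = 1⊕1⊕1 = 1
Codeword: 0001111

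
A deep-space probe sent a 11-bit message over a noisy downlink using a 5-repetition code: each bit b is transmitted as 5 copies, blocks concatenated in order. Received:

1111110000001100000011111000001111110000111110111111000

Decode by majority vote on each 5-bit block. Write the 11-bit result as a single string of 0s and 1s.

Block 1 (11111): 5 ones → 1
Block 2 (10000): 1 one → 0
Block 3 (00110): 2 ones → 0
Block 4 (00000): 0 ones → 0
Block 5 (11111): 5 ones → 1
Block 6 (00000): 0 ones → 0
Block 7 (11111): 5 ones → 1
Block 8 (10000): 1 one → 0
Block 9 (11111): 5 ones → 1
Block 10 (01111): 4 ones → 1
Block 11 (11000): 2 ones → 0

10001010110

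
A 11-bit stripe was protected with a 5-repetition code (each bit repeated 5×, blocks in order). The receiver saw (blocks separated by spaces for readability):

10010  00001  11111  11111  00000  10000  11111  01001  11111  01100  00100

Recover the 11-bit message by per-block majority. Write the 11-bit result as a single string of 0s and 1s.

00110010100

Block 1 (10010): 2 ones → 0
Block 2 (00001): 1 one → 0
Block 3 (11111): 5 ones → 1
Block 4 (11111): 5 ones → 1
Block 5 (00000): 0 ones → 0
Block 6 (10000): 1 one → 0
Block 7 (11111): 5 ones → 1
Block 8 (01001): 2 ones → 0
Block 9 (11111): 5 ones → 1
Block 10 (01100): 2 ones → 0
Block 11 (00100): 1 one → 0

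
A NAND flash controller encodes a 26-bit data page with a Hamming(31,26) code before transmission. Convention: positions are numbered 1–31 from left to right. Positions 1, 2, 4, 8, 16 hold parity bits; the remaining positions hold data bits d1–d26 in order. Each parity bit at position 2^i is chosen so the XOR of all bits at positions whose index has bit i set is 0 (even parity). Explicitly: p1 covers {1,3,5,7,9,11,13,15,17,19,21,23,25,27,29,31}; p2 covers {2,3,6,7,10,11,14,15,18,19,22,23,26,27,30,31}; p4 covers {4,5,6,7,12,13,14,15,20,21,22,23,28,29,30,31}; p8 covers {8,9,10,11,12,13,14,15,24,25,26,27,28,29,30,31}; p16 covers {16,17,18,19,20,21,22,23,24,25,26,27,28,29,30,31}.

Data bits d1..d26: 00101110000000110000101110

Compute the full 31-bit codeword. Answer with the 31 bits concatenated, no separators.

Place data at non-parity positions: p1 p2 0 p4 0 1 0 p8 1 1 1 0 0 0 0 p16 0 0 0 1 1 0 0 0 0 1 0 1 1 1 0
p1 (pos 1,3,5,7,9,11,13,15,17,19,21,23,25,27,29,31): XOR of data positions = 0⊕0⊕0⊕1⊕1⊕0⊕0⊕0⊕0⊕1⊕0⊕0⊕0⊕1⊕0 = 0
p2 (pos 2,3,6,7,10,11,14,15,18,19,22,23,26,27,30,31): XOR of data positions = 0⊕1⊕0⊕1⊕1⊕0⊕0⊕0⊕0⊕0⊕0⊕1⊕0⊕1⊕0 = 1
p4 (pos 4,5,6,7,12,13,14,15,20,21,22,23,28,29,30,31): XOR of data positions = 0⊕1⊕0⊕0⊕0⊕0⊕0⊕1⊕1⊕0⊕0⊕1⊕1⊕1⊕0 = 0
p8 (pos 8,9,10,11,12,13,14,15,24,25,26,27,28,29,30,31): XOR of data positions = 1⊕1⊕1⊕0⊕0⊕0⊕0⊕0⊕0⊕1⊕0⊕1⊕1⊕1⊕0 = 1
p16 (pos 16,17,18,19,20,21,22,23,24,25,26,27,28,29,30,31): XOR of data positions = 0⊕0⊕0⊕1⊕1⊕0⊕0⊕0⊕0⊕1⊕0⊕1⊕1⊕1⊕0 = 0
Codeword: 0100010111100000000110000101110

0100010111100000000110000101110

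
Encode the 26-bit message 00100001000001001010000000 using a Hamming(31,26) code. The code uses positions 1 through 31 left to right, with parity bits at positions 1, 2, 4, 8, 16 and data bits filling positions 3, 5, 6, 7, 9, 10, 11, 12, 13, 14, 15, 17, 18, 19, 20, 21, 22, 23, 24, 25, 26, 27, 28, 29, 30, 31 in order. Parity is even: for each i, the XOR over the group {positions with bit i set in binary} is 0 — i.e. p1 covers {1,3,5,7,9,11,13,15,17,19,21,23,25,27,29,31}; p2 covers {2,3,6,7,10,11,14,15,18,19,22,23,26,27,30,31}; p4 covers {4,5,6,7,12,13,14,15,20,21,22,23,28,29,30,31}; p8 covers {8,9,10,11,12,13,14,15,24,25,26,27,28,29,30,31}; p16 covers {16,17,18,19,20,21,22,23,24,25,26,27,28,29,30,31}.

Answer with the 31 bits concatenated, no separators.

1101010000010001001001010000000

Place data at non-parity positions: p1 p2 0 p4 0 1 0 p8 0 0 0 1 0 0 0 p16 0 0 1 0 0 1 0 1 0 0 0 0 0 0 0
p1 (pos 1,3,5,7,9,11,13,15,17,19,21,23,25,27,29,31): XOR of data positions = 0⊕0⊕0⊕0⊕0⊕0⊕0⊕0⊕1⊕0⊕0⊕0⊕0⊕0⊕0 = 1
p2 (pos 2,3,6,7,10,11,14,15,18,19,22,23,26,27,30,31): XOR of data positions = 0⊕1⊕0⊕0⊕0⊕0⊕0⊕0⊕1⊕1⊕0⊕0⊕0⊕0⊕0 = 1
p4 (pos 4,5,6,7,12,13,14,15,20,21,22,23,28,29,30,31): XOR of data positions = 0⊕1⊕0⊕1⊕0⊕0⊕0⊕0⊕0⊕1⊕0⊕0⊕0⊕0⊕0 = 1
p8 (pos 8,9,10,11,12,13,14,15,24,25,26,27,28,29,30,31): XOR of data positions = 0⊕0⊕0⊕1⊕0⊕0⊕0⊕1⊕0⊕0⊕0⊕0⊕0⊕0⊕0 = 0
p16 (pos 16,17,18,19,20,21,22,23,24,25,26,27,28,29,30,31): XOR of data positions = 0⊕0⊕1⊕0⊕0⊕1⊕0⊕1⊕0⊕0⊕0⊕0⊕0⊕0⊕0 = 1
Codeword: 1101010000010001001001010000000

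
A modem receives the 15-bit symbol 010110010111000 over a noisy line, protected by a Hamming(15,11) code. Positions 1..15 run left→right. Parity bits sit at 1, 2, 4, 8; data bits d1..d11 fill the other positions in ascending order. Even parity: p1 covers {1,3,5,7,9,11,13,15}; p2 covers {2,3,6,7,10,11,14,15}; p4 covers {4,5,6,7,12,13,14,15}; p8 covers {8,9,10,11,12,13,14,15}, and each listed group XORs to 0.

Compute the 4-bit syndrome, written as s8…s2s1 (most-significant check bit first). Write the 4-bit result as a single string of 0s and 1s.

s1 (pos 1,3,5,7,9,11,13,15): 0⊕0⊕1⊕0⊕0⊕1⊕0⊕0 = 0
s2 (pos 2,3,6,7,10,11,14,15): 1⊕0⊕0⊕0⊕1⊕1⊕0⊕0 = 1
s4 (pos 4,5,6,7,12,13,14,15): 1⊕1⊕0⊕0⊕1⊕0⊕0⊕0 = 1
s8 (pos 8,9,10,11,12,13,14,15): 1⊕0⊕1⊕1⊕1⊕0⊕0⊕0 = 0
Syndrome s8…s1 = 0110 → error at position 6.

0110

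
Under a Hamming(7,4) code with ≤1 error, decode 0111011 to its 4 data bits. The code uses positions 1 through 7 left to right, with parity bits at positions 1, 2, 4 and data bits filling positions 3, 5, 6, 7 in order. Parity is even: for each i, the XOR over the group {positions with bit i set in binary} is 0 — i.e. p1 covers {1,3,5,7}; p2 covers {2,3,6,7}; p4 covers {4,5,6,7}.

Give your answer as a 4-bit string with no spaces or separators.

s1 (pos 1,3,5,7): 0⊕1⊕0⊕1 = 0
s2 (pos 2,3,6,7): 1⊕1⊕1⊕1 = 0
s4 (pos 4,5,6,7): 1⊕0⊕1⊕1 = 1
Syndrome s4…s1 = 100 → error at position 4.
Flip position 4: 0111011 → 0110011
Read data bits from positions 3,5,6,7: 1011

1011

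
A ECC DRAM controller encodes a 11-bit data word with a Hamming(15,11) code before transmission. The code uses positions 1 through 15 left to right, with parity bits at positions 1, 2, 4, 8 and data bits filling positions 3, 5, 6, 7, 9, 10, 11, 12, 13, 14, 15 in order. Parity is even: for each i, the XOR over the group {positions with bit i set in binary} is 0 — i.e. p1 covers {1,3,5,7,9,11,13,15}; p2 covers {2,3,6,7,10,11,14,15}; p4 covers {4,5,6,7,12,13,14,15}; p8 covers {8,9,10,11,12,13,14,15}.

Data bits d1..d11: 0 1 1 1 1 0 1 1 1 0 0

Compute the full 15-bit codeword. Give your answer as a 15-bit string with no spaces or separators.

Place data at non-parity positions: p1 p2 0 p4 1 1 1 p8 1 0 1 1 1 0 0
p1 (pos 1,3,5,7,9,11,13,15): XOR of data positions = 0⊕1⊕1⊕1⊕1⊕1⊕0 = 1
p2 (pos 2,3,6,7,10,11,14,15): XOR of data positions = 0⊕1⊕1⊕0⊕1⊕0⊕0 = 1
p4 (pos 4,5,6,7,12,13,14,15): XOR of data positions = 1⊕1⊕1⊕1⊕1⊕0⊕0 = 1
p8 (pos 8,9,10,11,12,13,14,15): XOR of data positions = 1⊕0⊕1⊕1⊕1⊕0⊕0 = 0
Codeword: 110111101011100

110111101011100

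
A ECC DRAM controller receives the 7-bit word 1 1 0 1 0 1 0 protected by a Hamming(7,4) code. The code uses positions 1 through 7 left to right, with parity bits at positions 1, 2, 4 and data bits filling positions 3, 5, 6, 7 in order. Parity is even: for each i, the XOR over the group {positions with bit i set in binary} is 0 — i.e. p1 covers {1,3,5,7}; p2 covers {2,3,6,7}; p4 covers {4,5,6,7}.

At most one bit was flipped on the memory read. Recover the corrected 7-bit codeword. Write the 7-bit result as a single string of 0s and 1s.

0101010

s1 (pos 1,3,5,7): 1⊕0⊕0⊕0 = 1
s2 (pos 2,3,6,7): 1⊕0⊕1⊕0 = 0
s4 (pos 4,5,6,7): 1⊕0⊕1⊕0 = 0
Syndrome s4…s1 = 001 → error at position 1.
Flip position 1: 1101010 → 0101010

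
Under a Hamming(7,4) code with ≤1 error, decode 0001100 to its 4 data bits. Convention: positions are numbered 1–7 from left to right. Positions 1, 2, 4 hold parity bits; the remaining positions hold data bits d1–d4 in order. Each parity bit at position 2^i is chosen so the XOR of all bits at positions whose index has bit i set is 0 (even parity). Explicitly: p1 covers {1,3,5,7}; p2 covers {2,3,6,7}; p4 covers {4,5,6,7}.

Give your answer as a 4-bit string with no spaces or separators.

0100

s1 (pos 1,3,5,7): 0⊕0⊕1⊕0 = 1
s2 (pos 2,3,6,7): 0⊕0⊕0⊕0 = 0
s4 (pos 4,5,6,7): 1⊕1⊕0⊕0 = 0
Syndrome s4…s1 = 001 → error at position 1.
Flip position 1: 0001100 → 1001100
Read data bits from positions 3,5,6,7: 0100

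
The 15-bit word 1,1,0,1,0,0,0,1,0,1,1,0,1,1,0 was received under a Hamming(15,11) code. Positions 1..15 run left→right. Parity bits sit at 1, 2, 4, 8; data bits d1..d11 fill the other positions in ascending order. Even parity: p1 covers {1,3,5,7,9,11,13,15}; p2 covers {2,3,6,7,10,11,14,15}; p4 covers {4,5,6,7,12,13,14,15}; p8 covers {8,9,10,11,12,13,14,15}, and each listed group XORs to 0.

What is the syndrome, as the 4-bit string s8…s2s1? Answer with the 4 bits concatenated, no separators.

1101

s1 (pos 1,3,5,7,9,11,13,15): 1⊕0⊕0⊕0⊕0⊕1⊕1⊕0 = 1
s2 (pos 2,3,6,7,10,11,14,15): 1⊕0⊕0⊕0⊕1⊕1⊕1⊕0 = 0
s4 (pos 4,5,6,7,12,13,14,15): 1⊕0⊕0⊕0⊕0⊕1⊕1⊕0 = 1
s8 (pos 8,9,10,11,12,13,14,15): 1⊕0⊕1⊕1⊕0⊕1⊕1⊕0 = 1
Syndrome s8…s1 = 1101 → error at position 13.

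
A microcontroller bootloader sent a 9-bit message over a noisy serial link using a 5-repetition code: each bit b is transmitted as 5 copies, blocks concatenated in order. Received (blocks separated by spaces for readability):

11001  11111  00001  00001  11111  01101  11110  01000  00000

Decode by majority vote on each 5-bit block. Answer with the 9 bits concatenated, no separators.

110011100

Block 1 (11001): 3 ones → 1
Block 2 (11111): 5 ones → 1
Block 3 (00001): 1 one → 0
Block 4 (00001): 1 one → 0
Block 5 (11111): 5 ones → 1
Block 6 (01101): 3 ones → 1
Block 7 (11110): 4 ones → 1
Block 8 (01000): 1 one → 0
Block 9 (00000): 0 ones → 0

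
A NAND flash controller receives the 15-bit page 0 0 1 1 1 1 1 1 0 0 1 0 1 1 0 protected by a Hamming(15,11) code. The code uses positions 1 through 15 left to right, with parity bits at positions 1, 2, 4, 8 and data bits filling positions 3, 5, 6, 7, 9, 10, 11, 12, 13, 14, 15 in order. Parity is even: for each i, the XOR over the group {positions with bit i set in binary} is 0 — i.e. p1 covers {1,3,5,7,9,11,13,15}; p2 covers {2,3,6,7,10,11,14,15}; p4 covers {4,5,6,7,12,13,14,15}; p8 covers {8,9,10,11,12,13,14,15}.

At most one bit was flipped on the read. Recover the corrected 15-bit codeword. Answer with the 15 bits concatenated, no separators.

000111110010110

s1 (pos 1,3,5,7,9,11,13,15): 0⊕1⊕1⊕1⊕0⊕1⊕1⊕0 = 1
s2 (pos 2,3,6,7,10,11,14,15): 0⊕1⊕1⊕1⊕0⊕1⊕1⊕0 = 1
s4 (pos 4,5,6,7,12,13,14,15): 1⊕1⊕1⊕1⊕0⊕1⊕1⊕0 = 0
s8 (pos 8,9,10,11,12,13,14,15): 1⊕0⊕0⊕1⊕0⊕1⊕1⊕0 = 0
Syndrome s8…s1 = 0011 → error at position 3.
Flip position 3: 001111110010110 → 000111110010110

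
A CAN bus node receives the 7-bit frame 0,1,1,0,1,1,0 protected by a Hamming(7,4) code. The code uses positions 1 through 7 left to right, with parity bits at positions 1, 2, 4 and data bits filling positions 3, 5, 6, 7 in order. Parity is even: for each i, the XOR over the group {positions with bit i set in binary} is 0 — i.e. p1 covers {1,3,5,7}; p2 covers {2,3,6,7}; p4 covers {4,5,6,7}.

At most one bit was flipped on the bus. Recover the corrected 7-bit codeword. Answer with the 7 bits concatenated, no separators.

0010110

s1 (pos 1,3,5,7): 0⊕1⊕1⊕0 = 0
s2 (pos 2,3,6,7): 1⊕1⊕1⊕0 = 1
s4 (pos 4,5,6,7): 0⊕1⊕1⊕0 = 0
Syndrome s4…s1 = 010 → error at position 2.
Flip position 2: 0110110 → 0010110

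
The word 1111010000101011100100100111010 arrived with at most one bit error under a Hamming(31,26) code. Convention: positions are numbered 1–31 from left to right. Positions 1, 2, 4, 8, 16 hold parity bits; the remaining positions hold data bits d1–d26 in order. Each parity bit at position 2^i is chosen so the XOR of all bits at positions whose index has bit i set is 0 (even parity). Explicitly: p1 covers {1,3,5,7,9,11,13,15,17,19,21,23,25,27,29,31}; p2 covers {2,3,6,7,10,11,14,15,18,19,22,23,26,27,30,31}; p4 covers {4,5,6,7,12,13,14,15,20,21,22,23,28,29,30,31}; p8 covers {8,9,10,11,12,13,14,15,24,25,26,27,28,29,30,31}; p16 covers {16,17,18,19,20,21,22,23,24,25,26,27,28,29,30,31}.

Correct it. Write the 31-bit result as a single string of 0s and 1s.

s1 (pos 1,3,5,7,9,11,13,15,17,19,21,23,25,27,29,31): 1⊕1⊕0⊕0⊕0⊕1⊕1⊕1⊕1⊕0⊕0⊕1⊕0⊕1⊕0⊕0 = 0
s2 (pos 2,3,6,7,10,11,14,15,18,19,22,23,26,27,30,31): 1⊕1⊕1⊕0⊕0⊕1⊕0⊕1⊕0⊕0⊕0⊕1⊕1⊕1⊕1⊕0 = 1
s4 (pos 4,5,6,7,12,13,14,15,20,21,22,23,28,29,30,31): 1⊕0⊕1⊕0⊕0⊕1⊕0⊕1⊕1⊕0⊕0⊕1⊕1⊕0⊕1⊕0 = 0
s8 (pos 8,9,10,11,12,13,14,15,24,25,26,27,28,29,30,31): 0⊕0⊕0⊕1⊕0⊕1⊕0⊕1⊕0⊕0⊕1⊕1⊕1⊕0⊕1⊕0 = 1
s16 (pos 16,17,18,19,20,21,22,23,24,25,26,27,28,29,30,31): 1⊕1⊕0⊕0⊕1⊕0⊕0⊕1⊕0⊕0⊕1⊕1⊕1⊕0⊕1⊕0 = 0
Syndrome s16…s1 = 01010 → error at position 10.
Flip position 10: 1111010000101011100100100111010 → 1111010001101011100100100111010

1111010001101011100100100111010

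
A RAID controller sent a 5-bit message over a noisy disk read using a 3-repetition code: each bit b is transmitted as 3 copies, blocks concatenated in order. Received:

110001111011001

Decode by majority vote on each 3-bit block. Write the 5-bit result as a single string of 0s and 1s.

10110

Block 1 (110): 2 ones → 1
Block 2 (001): 1 one → 0
Block 3 (111): 3 ones → 1
Block 4 (011): 2 ones → 1
Block 5 (001): 1 one → 0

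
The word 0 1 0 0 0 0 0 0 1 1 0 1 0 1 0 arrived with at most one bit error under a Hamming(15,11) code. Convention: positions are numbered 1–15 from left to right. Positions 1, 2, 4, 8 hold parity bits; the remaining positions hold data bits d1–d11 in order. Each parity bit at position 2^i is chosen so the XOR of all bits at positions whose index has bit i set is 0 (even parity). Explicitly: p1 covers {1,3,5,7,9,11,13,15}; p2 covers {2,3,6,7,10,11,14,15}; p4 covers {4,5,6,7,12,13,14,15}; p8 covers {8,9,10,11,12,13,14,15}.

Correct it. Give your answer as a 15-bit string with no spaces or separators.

s1 (pos 1,3,5,7,9,11,13,15): 0⊕0⊕0⊕0⊕1⊕0⊕0⊕0 = 1
s2 (pos 2,3,6,7,10,11,14,15): 1⊕0⊕0⊕0⊕1⊕0⊕1⊕0 = 1
s4 (pos 4,5,6,7,12,13,14,15): 0⊕0⊕0⊕0⊕1⊕0⊕1⊕0 = 0
s8 (pos 8,9,10,11,12,13,14,15): 0⊕1⊕1⊕0⊕1⊕0⊕1⊕0 = 0
Syndrome s8…s1 = 0011 → error at position 3.
Flip position 3: 010000001101010 → 011000001101010

011000001101010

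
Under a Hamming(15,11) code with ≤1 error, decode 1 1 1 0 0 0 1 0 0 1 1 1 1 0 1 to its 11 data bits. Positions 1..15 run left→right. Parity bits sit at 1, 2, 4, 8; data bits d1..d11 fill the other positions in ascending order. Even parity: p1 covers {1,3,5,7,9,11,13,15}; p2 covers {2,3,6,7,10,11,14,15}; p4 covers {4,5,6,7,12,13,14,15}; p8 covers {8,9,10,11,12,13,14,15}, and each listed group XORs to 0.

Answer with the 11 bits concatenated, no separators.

s1 (pos 1,3,5,7,9,11,13,15): 1⊕1⊕0⊕1⊕0⊕1⊕1⊕1 = 0
s2 (pos 2,3,6,7,10,11,14,15): 1⊕1⊕0⊕1⊕1⊕1⊕0⊕1 = 0
s4 (pos 4,5,6,7,12,13,14,15): 0⊕0⊕0⊕1⊕1⊕1⊕0⊕1 = 0
s8 (pos 8,9,10,11,12,13,14,15): 0⊕0⊕1⊕1⊕1⊕1⊕0⊕1 = 1
Syndrome s8…s1 = 1000 → error at position 8.
Flip position 8: 111000100111101 → 111000110111101
Read data bits from positions 3,5,6,7,9,10,11,12,13,14,15: 10010111101

10010111101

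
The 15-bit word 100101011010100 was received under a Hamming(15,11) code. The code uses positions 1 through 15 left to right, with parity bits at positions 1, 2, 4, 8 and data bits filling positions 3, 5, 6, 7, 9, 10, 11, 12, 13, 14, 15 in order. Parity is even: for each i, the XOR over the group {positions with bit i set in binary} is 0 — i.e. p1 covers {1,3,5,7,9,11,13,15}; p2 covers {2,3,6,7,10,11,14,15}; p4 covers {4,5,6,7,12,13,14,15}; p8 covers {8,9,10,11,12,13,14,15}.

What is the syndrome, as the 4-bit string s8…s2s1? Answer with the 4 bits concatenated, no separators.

0100

s1 (pos 1,3,5,7,9,11,13,15): 1⊕0⊕0⊕0⊕1⊕1⊕1⊕0 = 0
s2 (pos 2,3,6,7,10,11,14,15): 0⊕0⊕1⊕0⊕0⊕1⊕0⊕0 = 0
s4 (pos 4,5,6,7,12,13,14,15): 1⊕0⊕1⊕0⊕0⊕1⊕0⊕0 = 1
s8 (pos 8,9,10,11,12,13,14,15): 1⊕1⊕0⊕1⊕0⊕1⊕0⊕0 = 0
Syndrome s8…s1 = 0100 → error at position 4.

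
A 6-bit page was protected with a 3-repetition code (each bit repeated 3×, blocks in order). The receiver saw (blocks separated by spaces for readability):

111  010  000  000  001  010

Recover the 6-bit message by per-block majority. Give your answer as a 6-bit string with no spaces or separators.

Block 1 (111): 3 ones → 1
Block 2 (010): 1 one → 0
Block 3 (000): 0 ones → 0
Block 4 (000): 0 ones → 0
Block 5 (001): 1 one → 0
Block 6 (010): 1 one → 0

100000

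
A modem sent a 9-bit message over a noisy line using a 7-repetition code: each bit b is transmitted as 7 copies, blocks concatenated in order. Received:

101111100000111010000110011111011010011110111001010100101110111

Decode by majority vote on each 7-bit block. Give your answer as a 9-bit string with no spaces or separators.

100111101

Block 1 (1011111): 6 ones → 1
Block 2 (0000011): 2 ones → 0
Block 3 (1010000): 2 ones → 0
Block 4 (1100111): 5 ones → 1
Block 5 (1101101): 5 ones → 1
Block 6 (0011110): 4 ones → 1
Block 7 (1110010): 4 ones → 1
Block 8 (1010010): 3 ones → 0
Block 9 (1110111): 6 ones → 1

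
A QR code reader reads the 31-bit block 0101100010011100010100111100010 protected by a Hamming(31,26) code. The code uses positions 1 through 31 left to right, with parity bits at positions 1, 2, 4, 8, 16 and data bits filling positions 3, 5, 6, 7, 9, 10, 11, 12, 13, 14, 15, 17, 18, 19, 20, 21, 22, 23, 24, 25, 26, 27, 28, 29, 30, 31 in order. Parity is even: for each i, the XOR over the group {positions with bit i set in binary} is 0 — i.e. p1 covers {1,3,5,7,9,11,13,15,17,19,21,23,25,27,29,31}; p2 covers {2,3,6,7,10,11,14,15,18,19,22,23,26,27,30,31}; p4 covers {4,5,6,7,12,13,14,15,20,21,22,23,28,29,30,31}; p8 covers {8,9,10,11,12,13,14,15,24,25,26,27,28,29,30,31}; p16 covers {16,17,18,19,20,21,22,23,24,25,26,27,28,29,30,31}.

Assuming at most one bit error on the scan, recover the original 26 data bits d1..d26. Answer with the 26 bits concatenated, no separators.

s1 (pos 1,3,5,7,9,11,13,15,17,19,21,23,25,27,29,31): 0⊕0⊕1⊕0⊕1⊕0⊕1⊕0⊕0⊕0⊕0⊕1⊕1⊕0⊕0⊕0 = 1
s2 (pos 2,3,6,7,10,11,14,15,18,19,22,23,26,27,30,31): 1⊕0⊕0⊕0⊕0⊕0⊕1⊕0⊕1⊕0⊕0⊕1⊕1⊕0⊕1⊕0 = 0
s4 (pos 4,5,6,7,12,13,14,15,20,21,22,23,28,29,30,31): 1⊕1⊕0⊕0⊕1⊕1⊕1⊕0⊕1⊕0⊕0⊕1⊕0⊕0⊕1⊕0 = 0
s8 (pos 8,9,10,11,12,13,14,15,24,25,26,27,28,29,30,31): 0⊕1⊕0⊕0⊕1⊕1⊕1⊕0⊕1⊕1⊕1⊕0⊕0⊕0⊕1⊕0 = 0
s16 (pos 16,17,18,19,20,21,22,23,24,25,26,27,28,29,30,31): 0⊕0⊕1⊕0⊕1⊕0⊕0⊕1⊕1⊕1⊕1⊕0⊕0⊕0⊕1⊕0 = 1
Syndrome s16…s1 = 10001 → error at position 17.
Flip position 17: 0101100010011100010100111100010 → 0101100010011100110100111100010
Read data bits from positions 3,5,6,7,9,10,11,12,13,14,15,17,18,19,20,21,22,23,24,25,26,27,28,29,30,31: 01001001110110100111100010

01001001110110100111100010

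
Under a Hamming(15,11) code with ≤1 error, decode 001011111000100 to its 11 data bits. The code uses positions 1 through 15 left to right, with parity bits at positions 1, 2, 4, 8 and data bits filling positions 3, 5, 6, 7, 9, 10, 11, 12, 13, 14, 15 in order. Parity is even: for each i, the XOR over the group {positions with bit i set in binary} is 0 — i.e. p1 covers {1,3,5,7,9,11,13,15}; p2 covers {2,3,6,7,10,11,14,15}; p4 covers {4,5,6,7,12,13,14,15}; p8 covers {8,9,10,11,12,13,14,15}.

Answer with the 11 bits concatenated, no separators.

11111010100

s1 (pos 1,3,5,7,9,11,13,15): 0⊕1⊕1⊕1⊕1⊕0⊕1⊕0 = 1
s2 (pos 2,3,6,7,10,11,14,15): 0⊕1⊕1⊕1⊕0⊕0⊕0⊕0 = 1
s4 (pos 4,5,6,7,12,13,14,15): 0⊕1⊕1⊕1⊕0⊕1⊕0⊕0 = 0
s8 (pos 8,9,10,11,12,13,14,15): 1⊕1⊕0⊕0⊕0⊕1⊕0⊕0 = 1
Syndrome s8…s1 = 1011 → error at position 11.
Flip position 11: 001011111000100 → 001011111010100
Read data bits from positions 3,5,6,7,9,10,11,12,13,14,15: 11111010100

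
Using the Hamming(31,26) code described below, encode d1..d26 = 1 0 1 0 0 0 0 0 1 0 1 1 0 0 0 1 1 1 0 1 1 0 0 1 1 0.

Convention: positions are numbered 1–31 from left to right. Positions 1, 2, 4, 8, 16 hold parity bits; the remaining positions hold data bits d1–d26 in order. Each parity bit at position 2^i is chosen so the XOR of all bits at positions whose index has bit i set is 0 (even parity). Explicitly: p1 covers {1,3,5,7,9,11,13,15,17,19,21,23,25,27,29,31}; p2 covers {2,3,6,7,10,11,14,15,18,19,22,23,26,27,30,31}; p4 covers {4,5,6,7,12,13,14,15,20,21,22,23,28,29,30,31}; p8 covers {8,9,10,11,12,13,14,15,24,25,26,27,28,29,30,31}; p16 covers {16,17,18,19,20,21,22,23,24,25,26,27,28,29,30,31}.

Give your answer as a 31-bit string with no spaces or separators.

0110010000001010100011101100110

Place data at non-parity positions: p1 p2 1 p4 0 1 0 p8 0 0 0 0 1 0 1 p16 1 0 0 0 1 1 1 0 1 1 0 0 1 1 0
p1 (pos 1,3,5,7,9,11,13,15,17,19,21,23,25,27,29,31): XOR of data positions = 1⊕0⊕0⊕0⊕0⊕1⊕1⊕1⊕0⊕1⊕1⊕1⊕0⊕1⊕0 = 0
p2 (pos 2,3,6,7,10,11,14,15,18,19,22,23,26,27,30,31): XOR of data positions = 1⊕1⊕0⊕0⊕0⊕0⊕1⊕0⊕0⊕1⊕1⊕1⊕0⊕1⊕0 = 1
p4 (pos 4,5,6,7,12,13,14,15,20,21,22,23,28,29,30,31): XOR of data positions = 0⊕1⊕0⊕0⊕1⊕0⊕1⊕0⊕1⊕1⊕1⊕0⊕1⊕1⊕0 = 0
p8 (pos 8,9,10,11,12,13,14,15,24,25,26,27,28,29,30,31): XOR of data positions = 0⊕0⊕0⊕0⊕1⊕0⊕1⊕0⊕1⊕1⊕0⊕0⊕1⊕1⊕0 = 0
p16 (pos 16,17,18,19,20,21,22,23,24,25,26,27,28,29,30,31): XOR of data positions = 1⊕0⊕0⊕0⊕1⊕1⊕1⊕0⊕1⊕1⊕0⊕0⊕1⊕1⊕0 = 0
Codeword: 0110010000001010100011101100110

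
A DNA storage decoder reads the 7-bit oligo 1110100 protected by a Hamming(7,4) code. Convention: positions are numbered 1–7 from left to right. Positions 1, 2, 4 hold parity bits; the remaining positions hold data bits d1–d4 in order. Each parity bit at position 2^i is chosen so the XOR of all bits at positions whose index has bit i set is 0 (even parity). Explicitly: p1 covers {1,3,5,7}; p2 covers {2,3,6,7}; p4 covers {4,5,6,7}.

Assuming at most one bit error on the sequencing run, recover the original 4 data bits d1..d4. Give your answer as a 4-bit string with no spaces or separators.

s1 (pos 1,3,5,7): 1⊕1⊕1⊕0 = 1
s2 (pos 2,3,6,7): 1⊕1⊕0⊕0 = 0
s4 (pos 4,5,6,7): 0⊕1⊕0⊕0 = 1
Syndrome s4…s1 = 101 → error at position 5.
Flip position 5: 1110100 → 1110000
Read data bits from positions 3,5,6,7: 1000

1000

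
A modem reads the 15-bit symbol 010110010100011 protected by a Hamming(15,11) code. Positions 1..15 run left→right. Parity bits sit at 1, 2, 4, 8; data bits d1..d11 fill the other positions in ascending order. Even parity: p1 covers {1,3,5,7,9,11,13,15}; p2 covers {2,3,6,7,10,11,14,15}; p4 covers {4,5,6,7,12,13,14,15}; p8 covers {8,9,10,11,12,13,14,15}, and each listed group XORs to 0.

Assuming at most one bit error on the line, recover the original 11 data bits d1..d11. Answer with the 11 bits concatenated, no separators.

01000100011

s1 (pos 1,3,5,7,9,11,13,15): 0⊕0⊕1⊕0⊕0⊕0⊕0⊕1 = 0
s2 (pos 2,3,6,7,10,11,14,15): 1⊕0⊕0⊕0⊕1⊕0⊕1⊕1 = 0
s4 (pos 4,5,6,7,12,13,14,15): 1⊕1⊕0⊕0⊕0⊕0⊕1⊕1 = 0
s8 (pos 8,9,10,11,12,13,14,15): 1⊕0⊕1⊕0⊕0⊕0⊕1⊕1 = 0
Syndrome s8…s1 = 0000 → no error.
Read data bits from positions 3,5,6,7,9,10,11,12,13,14,15: 01000100011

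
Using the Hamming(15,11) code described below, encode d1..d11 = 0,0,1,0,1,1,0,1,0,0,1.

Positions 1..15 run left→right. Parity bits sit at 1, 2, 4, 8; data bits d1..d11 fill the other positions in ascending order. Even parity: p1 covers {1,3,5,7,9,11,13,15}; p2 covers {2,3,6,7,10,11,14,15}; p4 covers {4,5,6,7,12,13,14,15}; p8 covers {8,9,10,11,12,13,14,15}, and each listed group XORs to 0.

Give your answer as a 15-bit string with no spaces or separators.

010101001101001

Place data at non-parity positions: p1 p2 0 p4 0 1 0 p8 1 1 0 1 0 0 1
p1 (pos 1,3,5,7,9,11,13,15): XOR of data positions = 0⊕0⊕0⊕1⊕0⊕0⊕1 = 0
p2 (pos 2,3,6,7,10,11,14,15): XOR of data positions = 0⊕1⊕0⊕1⊕0⊕0⊕1 = 1
p4 (pos 4,5,6,7,12,13,14,15): XOR of data positions = 0⊕1⊕0⊕1⊕0⊕0⊕1 = 1
p8 (pos 8,9,10,11,12,13,14,15): XOR of data positions = 1⊕1⊕0⊕1⊕0⊕0⊕1 = 0
Codeword: 010101001101001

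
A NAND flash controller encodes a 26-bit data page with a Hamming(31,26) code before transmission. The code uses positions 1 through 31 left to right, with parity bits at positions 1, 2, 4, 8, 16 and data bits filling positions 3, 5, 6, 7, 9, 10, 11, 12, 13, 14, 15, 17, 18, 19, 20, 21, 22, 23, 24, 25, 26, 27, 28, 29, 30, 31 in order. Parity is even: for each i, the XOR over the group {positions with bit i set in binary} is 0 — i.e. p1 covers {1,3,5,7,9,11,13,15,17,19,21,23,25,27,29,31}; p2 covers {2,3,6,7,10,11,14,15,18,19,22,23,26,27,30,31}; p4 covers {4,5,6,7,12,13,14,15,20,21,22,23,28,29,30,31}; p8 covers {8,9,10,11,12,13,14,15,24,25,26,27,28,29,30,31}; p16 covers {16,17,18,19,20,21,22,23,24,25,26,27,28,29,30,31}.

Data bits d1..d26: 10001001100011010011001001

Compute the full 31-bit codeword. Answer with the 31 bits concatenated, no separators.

Place data at non-parity positions: p1 p2 1 p4 0 0 0 p8 1 0 0 1 1 0 0 p16 0 1 1 0 1 0 0 1 1 0 0 1 0 0 1
p1 (pos 1,3,5,7,9,11,13,15,17,19,21,23,25,27,29,31): XOR of data positions = 1⊕0⊕0⊕1⊕0⊕1⊕0⊕0⊕1⊕1⊕0⊕1⊕0⊕0⊕1 = 1
p2 (pos 2,3,6,7,10,11,14,15,18,19,22,23,26,27,30,31): XOR of data positions = 1⊕0⊕0⊕0⊕0⊕0⊕0⊕1⊕1⊕0⊕0⊕0⊕0⊕0⊕1 = 0
p4 (pos 4,5,6,7,12,13,14,15,20,21,22,23,28,29,30,31): XOR of data positions = 0⊕0⊕0⊕1⊕1⊕0⊕0⊕0⊕1⊕0⊕0⊕1⊕0⊕0⊕1 = 1
p8 (pos 8,9,10,11,12,13,14,15,24,25,26,27,28,29,30,31): XOR of data positions = 1⊕0⊕0⊕1⊕1⊕0⊕0⊕1⊕1⊕0⊕0⊕1⊕0⊕0⊕1 = 1
p16 (pos 16,17,18,19,20,21,22,23,24,25,26,27,28,29,30,31): XOR of data positions = 0⊕1⊕1⊕0⊕1⊕0⊕0⊕1⊕1⊕0⊕0⊕1⊕0⊕0⊕1 = 1
Codeword: 1011000110011001011010011001001

1011000110011001011010011001001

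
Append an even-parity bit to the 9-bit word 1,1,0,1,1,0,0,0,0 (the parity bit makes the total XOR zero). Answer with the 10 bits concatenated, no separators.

XOR of the 9 data bits: 1⊕1⊕0⊕1⊕1⊕0⊕0⊕0⊕0 = 0
Parity bit = 0 (so all 10 bits XOR to 0).

1101100000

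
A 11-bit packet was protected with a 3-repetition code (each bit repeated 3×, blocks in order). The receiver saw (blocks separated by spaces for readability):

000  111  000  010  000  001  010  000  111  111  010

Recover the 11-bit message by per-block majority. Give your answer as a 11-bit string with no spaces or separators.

01000000110

Block 1 (000): 0 ones → 0
Block 2 (111): 3 ones → 1
Block 3 (000): 0 ones → 0
Block 4 (010): 1 one → 0
Block 5 (000): 0 ones → 0
Block 6 (001): 1 one → 0
Block 7 (010): 1 one → 0
Block 8 (000): 0 ones → 0
Block 9 (111): 3 ones → 1
Block 10 (111): 3 ones → 1
Block 11 (010): 1 one → 0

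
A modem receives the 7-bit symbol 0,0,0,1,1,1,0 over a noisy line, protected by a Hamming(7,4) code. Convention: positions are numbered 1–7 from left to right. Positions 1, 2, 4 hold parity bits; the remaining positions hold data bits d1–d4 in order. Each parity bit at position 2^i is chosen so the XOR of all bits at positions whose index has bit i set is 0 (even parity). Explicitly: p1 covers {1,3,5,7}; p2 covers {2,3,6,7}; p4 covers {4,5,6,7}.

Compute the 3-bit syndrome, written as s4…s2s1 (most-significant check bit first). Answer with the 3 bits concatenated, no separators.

s1 (pos 1,3,5,7): 0⊕0⊕1⊕0 = 1
s2 (pos 2,3,6,7): 0⊕0⊕1⊕0 = 1
s4 (pos 4,5,6,7): 1⊕1⊕1⊕0 = 1
Syndrome s4…s1 = 111 → error at position 7.

111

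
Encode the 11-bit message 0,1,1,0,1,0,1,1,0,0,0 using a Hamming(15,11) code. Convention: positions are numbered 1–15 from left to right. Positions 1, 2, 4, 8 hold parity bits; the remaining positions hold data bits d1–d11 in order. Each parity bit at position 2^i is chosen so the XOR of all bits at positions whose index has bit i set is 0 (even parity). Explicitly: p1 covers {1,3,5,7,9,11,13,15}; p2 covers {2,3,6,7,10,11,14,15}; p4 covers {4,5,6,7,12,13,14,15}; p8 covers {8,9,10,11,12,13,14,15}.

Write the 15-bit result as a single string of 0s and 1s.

Place data at non-parity positions: p1 p2 0 p4 1 1 0 p8 1 0 1 1 0 0 0
p1 (pos 1,3,5,7,9,11,13,15): XOR of data positions = 0⊕1⊕0⊕1⊕1⊕0⊕0 = 1
p2 (pos 2,3,6,7,10,11,14,15): XOR of data positions = 0⊕1⊕0⊕0⊕1⊕0⊕0 = 0
p4 (pos 4,5,6,7,12,13,14,15): XOR of data positions = 1⊕1⊕0⊕1⊕0⊕0⊕0 = 1
p8 (pos 8,9,10,11,12,13,14,15): XOR of data positions = 1⊕0⊕1⊕1⊕0⊕0⊕0 = 1
Codeword: 100111011011000

100111011011000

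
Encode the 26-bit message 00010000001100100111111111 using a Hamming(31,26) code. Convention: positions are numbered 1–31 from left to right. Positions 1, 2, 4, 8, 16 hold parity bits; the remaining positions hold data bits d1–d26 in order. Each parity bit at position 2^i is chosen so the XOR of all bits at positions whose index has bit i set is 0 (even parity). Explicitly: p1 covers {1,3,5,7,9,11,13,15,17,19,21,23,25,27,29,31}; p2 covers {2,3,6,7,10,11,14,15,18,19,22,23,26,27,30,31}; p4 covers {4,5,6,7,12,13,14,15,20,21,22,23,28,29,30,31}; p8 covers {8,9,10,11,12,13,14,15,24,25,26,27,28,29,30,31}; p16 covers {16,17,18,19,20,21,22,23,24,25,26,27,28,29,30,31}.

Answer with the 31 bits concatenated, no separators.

Place data at non-parity positions: p1 p2 0 p4 0 0 1 p8 0 0 0 0 0 0 1 p16 1 0 0 1 0 0 1 1 1 1 1 1 1 1 1
p1 (pos 1,3,5,7,9,11,13,15,17,19,21,23,25,27,29,31): XOR of data positions = 0⊕0⊕1⊕0⊕0⊕0⊕1⊕1⊕0⊕0⊕1⊕1⊕1⊕1⊕1 = 0
p2 (pos 2,3,6,7,10,11,14,15,18,19,22,23,26,27,30,31): XOR of data positions = 0⊕0⊕1⊕0⊕0⊕0⊕1⊕0⊕0⊕0⊕1⊕1⊕1⊕1⊕1 = 1
p4 (pos 4,5,6,7,12,13,14,15,20,21,22,23,28,29,30,31): XOR of data positions = 0⊕0⊕1⊕0⊕0⊕0⊕1⊕1⊕0⊕0⊕1⊕1⊕1⊕1⊕1 = 0
p8 (pos 8,9,10,11,12,13,14,15,24,25,26,27,28,29,30,31): XOR of data positions = 0⊕0⊕0⊕0⊕0⊕0⊕1⊕1⊕1⊕1⊕1⊕1⊕1⊕1⊕1 = 1
p16 (pos 16,17,18,19,20,21,22,23,24,25,26,27,28,29,30,31): XOR of data positions = 1⊕0⊕0⊕1⊕0⊕0⊕1⊕1⊕1⊕1⊕1⊕1⊕1⊕1⊕1 = 1
Codeword: 0100001100000011100100111111111

0100001100000011100100111111111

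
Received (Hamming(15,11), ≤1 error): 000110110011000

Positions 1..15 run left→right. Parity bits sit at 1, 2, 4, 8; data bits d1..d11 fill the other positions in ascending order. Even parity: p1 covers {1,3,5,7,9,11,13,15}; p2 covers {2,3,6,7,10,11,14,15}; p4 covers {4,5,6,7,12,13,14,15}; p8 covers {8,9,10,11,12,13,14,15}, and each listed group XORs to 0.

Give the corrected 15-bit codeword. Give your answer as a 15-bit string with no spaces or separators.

000110111011000

s1 (pos 1,3,5,7,9,11,13,15): 0⊕0⊕1⊕1⊕0⊕1⊕0⊕0 = 1
s2 (pos 2,3,6,7,10,11,14,15): 0⊕0⊕0⊕1⊕0⊕1⊕0⊕0 = 0
s4 (pos 4,5,6,7,12,13,14,15): 1⊕1⊕0⊕1⊕1⊕0⊕0⊕0 = 0
s8 (pos 8,9,10,11,12,13,14,15): 1⊕0⊕0⊕1⊕1⊕0⊕0⊕0 = 1
Syndrome s8…s1 = 1001 → error at position 9.
Flip position 9: 000110110011000 → 000110111011000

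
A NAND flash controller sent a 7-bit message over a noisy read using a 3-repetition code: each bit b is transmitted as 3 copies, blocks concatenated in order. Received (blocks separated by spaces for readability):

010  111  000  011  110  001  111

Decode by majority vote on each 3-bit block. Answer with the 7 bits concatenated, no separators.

Block 1 (010): 1 one → 0
Block 2 (111): 3 ones → 1
Block 3 (000): 0 ones → 0
Block 4 (011): 2 ones → 1
Block 5 (110): 2 ones → 1
Block 6 (001): 1 one → 0
Block 7 (111): 3 ones → 1

0101101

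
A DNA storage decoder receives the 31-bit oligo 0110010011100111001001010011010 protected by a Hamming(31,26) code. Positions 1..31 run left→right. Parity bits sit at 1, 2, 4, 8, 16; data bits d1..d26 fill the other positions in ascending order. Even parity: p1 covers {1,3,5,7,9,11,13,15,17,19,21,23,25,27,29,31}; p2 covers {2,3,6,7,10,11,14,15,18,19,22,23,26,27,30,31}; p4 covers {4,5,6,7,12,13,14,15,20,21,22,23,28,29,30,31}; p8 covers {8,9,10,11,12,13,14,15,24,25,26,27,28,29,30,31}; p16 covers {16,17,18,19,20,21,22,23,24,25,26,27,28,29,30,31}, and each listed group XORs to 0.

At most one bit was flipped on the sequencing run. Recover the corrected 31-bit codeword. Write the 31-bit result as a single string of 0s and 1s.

0110010011100111001001010111010

s1 (pos 1,3,5,7,9,11,13,15,17,19,21,23,25,27,29,31): 0⊕1⊕0⊕0⊕1⊕1⊕0⊕1⊕0⊕1⊕0⊕0⊕0⊕1⊕0⊕0 = 0
s2 (pos 2,3,6,7,10,11,14,15,18,19,22,23,26,27,30,31): 1⊕1⊕1⊕0⊕1⊕1⊕1⊕1⊕0⊕1⊕1⊕0⊕0⊕1⊕1⊕0 = 1
s4 (pos 4,5,6,7,12,13,14,15,20,21,22,23,28,29,30,31): 0⊕0⊕1⊕0⊕0⊕0⊕1⊕1⊕0⊕0⊕1⊕0⊕1⊕0⊕1⊕0 = 0
s8 (pos 8,9,10,11,12,13,14,15,24,25,26,27,28,29,30,31): 0⊕1⊕1⊕1⊕0⊕0⊕1⊕1⊕1⊕0⊕0⊕1⊕1⊕0⊕1⊕0 = 1
s16 (pos 16,17,18,19,20,21,22,23,24,25,26,27,28,29,30,31): 1⊕0⊕0⊕1⊕0⊕0⊕1⊕0⊕1⊕0⊕0⊕1⊕1⊕0⊕1⊕0 = 1
Syndrome s16…s1 = 11010 → error at position 26.
Flip position 26: 0110010011100111001001010011010 → 0110010011100111001001010111010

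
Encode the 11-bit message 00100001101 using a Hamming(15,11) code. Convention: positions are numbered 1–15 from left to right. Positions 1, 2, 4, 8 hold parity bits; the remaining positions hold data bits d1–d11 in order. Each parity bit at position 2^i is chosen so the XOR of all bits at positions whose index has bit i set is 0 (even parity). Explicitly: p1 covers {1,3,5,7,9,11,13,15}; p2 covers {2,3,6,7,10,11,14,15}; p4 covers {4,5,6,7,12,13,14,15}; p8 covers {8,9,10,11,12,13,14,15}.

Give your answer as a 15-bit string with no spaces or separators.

Place data at non-parity positions: p1 p2 0 p4 0 1 0 p8 0 0 0 1 1 0 1
p1 (pos 1,3,5,7,9,11,13,15): XOR of data positions = 0⊕0⊕0⊕0⊕0⊕1⊕1 = 0
p2 (pos 2,3,6,7,10,11,14,15): XOR of data positions = 0⊕1⊕0⊕0⊕0⊕0⊕1 = 0
p4 (pos 4,5,6,7,12,13,14,15): XOR of data positions = 0⊕1⊕0⊕1⊕1⊕0⊕1 = 0
p8 (pos 8,9,10,11,12,13,14,15): XOR of data positions = 0⊕0⊕0⊕1⊕1⊕0⊕1 = 1
Codeword: 000001010001101

000001010001101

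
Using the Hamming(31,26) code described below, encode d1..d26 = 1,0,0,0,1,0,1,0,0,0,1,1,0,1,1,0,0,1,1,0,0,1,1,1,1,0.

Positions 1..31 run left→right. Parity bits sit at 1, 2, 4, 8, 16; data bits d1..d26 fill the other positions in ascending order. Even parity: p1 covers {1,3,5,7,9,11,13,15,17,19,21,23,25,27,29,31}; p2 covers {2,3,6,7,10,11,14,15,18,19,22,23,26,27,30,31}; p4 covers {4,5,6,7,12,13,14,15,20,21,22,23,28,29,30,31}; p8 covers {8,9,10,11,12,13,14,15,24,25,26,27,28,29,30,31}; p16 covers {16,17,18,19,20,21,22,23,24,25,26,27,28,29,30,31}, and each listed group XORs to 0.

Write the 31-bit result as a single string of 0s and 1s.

Place data at non-parity positions: p1 p2 1 p4 0 0 0 p8 1 0 1 0 0 0 1 p16 1 0 1 1 0 0 1 1 0 0 1 1 1 1 0
p1 (pos 1,3,5,7,9,11,13,15,17,19,21,23,25,27,29,31): XOR of data positions = 1⊕0⊕0⊕1⊕1⊕0⊕1⊕1⊕1⊕0⊕1⊕0⊕1⊕1⊕0 = 1
p2 (pos 2,3,6,7,10,11,14,15,18,19,22,23,26,27,30,31): XOR of data positions = 1⊕0⊕0⊕0⊕1⊕0⊕1⊕0⊕1⊕0⊕1⊕0⊕1⊕1⊕0 = 1
p4 (pos 4,5,6,7,12,13,14,15,20,21,22,23,28,29,30,31): XOR of data positions = 0⊕0⊕0⊕0⊕0⊕0⊕1⊕1⊕0⊕0⊕1⊕1⊕1⊕1⊕0 = 0
p8 (pos 8,9,10,11,12,13,14,15,24,25,26,27,28,29,30,31): XOR of data positions = 1⊕0⊕1⊕0⊕0⊕0⊕1⊕1⊕0⊕0⊕1⊕1⊕1⊕1⊕0 = 0
p16 (pos 16,17,18,19,20,21,22,23,24,25,26,27,28,29,30,31): XOR of data positions = 1⊕0⊕1⊕1⊕0⊕0⊕1⊕1⊕0⊕0⊕1⊕1⊕1⊕1⊕0 = 1
Codeword: 1110000010100011101100110011110

1110000010100011101100110011110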